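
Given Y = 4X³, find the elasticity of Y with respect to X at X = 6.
Elasticity = 3

Elasticity = (dY/dX) · (X/Y)

dY/dX = 12·X²
At X = 6: dY/dX = 432, Y = 864

Elasticity = 432 · (6 / 864) = 3

Interpretation: for a small percentage change in X, the percentage change in Y is approximately 3.00 times as large.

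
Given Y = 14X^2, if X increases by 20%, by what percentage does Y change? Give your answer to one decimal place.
44.0%

For Y = 14X^2:
If X → X(1 + 0.2)
Then Y → Y · (1 + 0.2)^2
     = Y · 1.4400

Percentage change = ((1 + 0.2)^2 − 1) × 100% = 44.0%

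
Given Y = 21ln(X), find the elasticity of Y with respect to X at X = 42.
Elasticity = 1/ln(42) ≈ 0.2675

Elasticity = (dY/dX) · (X/Y)

dY/dX = 21/X
At X = 42: dY/dX = 1/2, Y = 21·ln(42)

Elasticity = (1/2) · (42 / (21·ln(42))) = 1/ln(42) ≈ 0.2675

Interpretation: for a small percentage change in X, the percentage change in Y is approximately 0.27 times as large.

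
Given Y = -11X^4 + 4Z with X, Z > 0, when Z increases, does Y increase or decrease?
Y increases

Taking the partial derivative:
∂Y/∂Z = 4

∂Y/∂Z = 4 > 0 (assuming positive values)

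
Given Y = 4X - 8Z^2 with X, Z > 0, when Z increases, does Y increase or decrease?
Y decreases

Taking the partial derivative:
∂Y/∂Z = -16Z

∂Y/∂Z = -16Z < 0 (assuming positive values)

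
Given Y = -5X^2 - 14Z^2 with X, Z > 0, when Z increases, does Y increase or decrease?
Y decreases

Taking the partial derivative:
∂Y/∂Z = -28Z

∂Y/∂Z = -28Z < 0 (assuming positive values)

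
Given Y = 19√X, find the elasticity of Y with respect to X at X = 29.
Elasticity = 1/2

Elasticity = (dY/dX) · (X/Y)

dY/dX = 19/(2·√X)
At X = 29: dY/dX = 19·√29/58, Y = 19·√29

Elasticity = (19·√29/58) · (29 / (19·√29)) = 1/2

Interpretation: for a small percentage change in X, the percentage change in Y is approximately 0.50 times as large.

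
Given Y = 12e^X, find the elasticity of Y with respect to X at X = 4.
Elasticity = 4

Elasticity = (dY/dX) · (X/Y)

dY/dX = 12·e^X
At X = 4: dY/dX = 12·e^4, Y = 12·e^4

Elasticity = (12·e^4) · (4 / (12·e^4)) = 4

Interpretation: for a small percentage change in X, the percentage change in Y is approximately 4.00 times as large.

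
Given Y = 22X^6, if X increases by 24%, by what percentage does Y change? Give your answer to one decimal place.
263.5%

For Y = 22X^6:
If X → X(1 + 0.24)
Then Y → Y · (1 + 0.24)^6
     ≈ Y · 3.6352

Percentage change = ((1 + 0.24)^6 − 1) × 100% ≈ 263.5%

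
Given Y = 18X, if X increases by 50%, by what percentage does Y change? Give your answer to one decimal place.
50.0%

For Y = 18X:
If X → X(1 + 0.5)
Then Y → Y · (1 + 0.5)^1
     = Y · 1.5000

Percentage change = ((1 + 0.5)^1 − 1) × 100% = 50.0%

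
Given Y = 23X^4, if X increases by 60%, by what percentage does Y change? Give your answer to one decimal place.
555.4%

For Y = 23X^4:
If X → X(1 + 0.6)
Then Y → Y · (1 + 0.6)^4
     = Y · 6.5536

Percentage change = ((1 + 0.6)^4 − 1) × 100% ≈ 555.4%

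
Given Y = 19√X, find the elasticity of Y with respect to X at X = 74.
Elasticity = 1/2

Elasticity = (dY/dX) · (X/Y)

dY/dX = 19/(2·√X)
At X = 74: dY/dX = 19·√74/148, Y = 19·√74

Elasticity = (19·√74/148) · (74 / (19·√74)) = 1/2

Interpretation: for a small percentage change in X, the percentage change in Y is approximately 0.50 times as large.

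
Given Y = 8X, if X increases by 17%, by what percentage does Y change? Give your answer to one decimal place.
17.0%

For Y = 8X:
If X → X(1 + 0.17)
Then Y → Y · (1 + 0.17)^1
     = Y · 1.1700

Percentage change = ((1 + 0.17)^1 − 1) × 100% = 17.0%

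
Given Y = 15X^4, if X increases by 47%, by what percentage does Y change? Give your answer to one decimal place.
366.9%

For Y = 15X^4:
If X → X(1 + 0.47)
Then Y → Y · (1 + 0.47)^4
     ≈ Y · 4.6695

Percentage change = ((1 + 0.47)^4 − 1) × 100% ≈ 366.9%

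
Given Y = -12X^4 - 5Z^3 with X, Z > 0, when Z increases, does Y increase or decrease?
Y decreases

Taking the partial derivative:
∂Y/∂Z = -15Z^2

∂Y/∂Z = -15Z^2 < 0 (assuming positive values)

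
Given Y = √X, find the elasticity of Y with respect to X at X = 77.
Elasticity = 1/2

Elasticity = (dY/dX) · (X/Y)

dY/dX = 1/(2·√X)
At X = 77: dY/dX = √77/154, Y = √77

Elasticity = (√77/154) · (77 / (√77)) = 1/2

Interpretation: for a small percentage change in X, the percentage change in Y is approximately 0.50 times as large.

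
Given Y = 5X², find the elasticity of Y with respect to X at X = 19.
Elasticity = 2

Elasticity = (dY/dX) · (X/Y)

dY/dX = 10·X
At X = 19: dY/dX = 190, Y = 1805

Elasticity = 190 · (19 / 1805) = 2

Interpretation: for a small percentage change in X, the percentage change in Y is approximately 2.00 times as large.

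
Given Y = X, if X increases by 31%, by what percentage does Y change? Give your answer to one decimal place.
31.0%

For Y = X:
If X → X(1 + 0.31)
Then Y → Y · (1 + 0.31)^1
     = Y · 1.3100

Percentage change = ((1 + 0.31)^1 − 1) × 100% = 31.0%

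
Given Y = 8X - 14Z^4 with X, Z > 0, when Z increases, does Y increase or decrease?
Y decreases

Taking the partial derivative:
∂Y/∂Z = -56Z^3

∂Y/∂Z = -56Z^3 < 0 (assuming positive values)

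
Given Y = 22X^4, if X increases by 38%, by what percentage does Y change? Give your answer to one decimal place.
262.7%

For Y = 22X^4:
If X → X(1 + 0.38)
Then Y → Y · (1 + 0.38)^4
     ≈ Y · 3.6267

Percentage change = ((1 + 0.38)^4 − 1) × 100% ≈ 262.7%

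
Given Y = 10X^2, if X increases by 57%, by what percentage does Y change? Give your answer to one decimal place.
146.5%

For Y = 10X^2:
If X → X(1 + 0.57)
Then Y → Y · (1 + 0.57)^2
     = Y · 2.4649

Percentage change = ((1 + 0.57)^2 − 1) × 100% ≈ 146.5%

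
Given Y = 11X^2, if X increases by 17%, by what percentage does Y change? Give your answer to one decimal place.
36.9%

For Y = 11X^2:
If X → X(1 + 0.17)
Then Y → Y · (1 + 0.17)^2
     = Y · 1.3689

Percentage change = ((1 + 0.17)^2 − 1) × 100% ≈ 36.9%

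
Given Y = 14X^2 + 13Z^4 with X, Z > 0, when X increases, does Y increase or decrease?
Y increases

Taking the partial derivative:
∂Y/∂X = 28X

∂Y/∂X = 28X > 0 (assuming positive values)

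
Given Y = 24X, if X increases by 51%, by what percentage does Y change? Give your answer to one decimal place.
51.0%

For Y = 24X:
If X → X(1 + 0.51)
Then Y → Y · (1 + 0.51)^1
     = Y · 1.5100

Percentage change = ((1 + 0.51)^1 − 1) × 100% = 51.0%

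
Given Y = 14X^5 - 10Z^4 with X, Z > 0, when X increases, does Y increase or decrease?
Y increases

Taking the partial derivative:
∂Y/∂X = 70X^4

∂Y/∂X = 70X^4 > 0 (assuming positive values)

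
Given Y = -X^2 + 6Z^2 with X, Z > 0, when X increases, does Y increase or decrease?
Y decreases

Taking the partial derivative:
∂Y/∂X = -2X

∂Y/∂X = -2X < 0 (assuming positive values)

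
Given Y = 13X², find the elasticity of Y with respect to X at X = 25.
Elasticity = 2

Elasticity = (dY/dX) · (X/Y)

dY/dX = 26·X
At X = 25: dY/dX = 650, Y = 8125

Elasticity = 650 · (25 / 8125) = 2

Interpretation: for a small percentage change in X, the percentage change in Y is approximately 2.00 times as large.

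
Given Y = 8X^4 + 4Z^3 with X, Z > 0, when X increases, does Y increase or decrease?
Y increases

Taking the partial derivative:
∂Y/∂X = 32X^3

∂Y/∂X = 32X^3 > 0 (assuming positive values)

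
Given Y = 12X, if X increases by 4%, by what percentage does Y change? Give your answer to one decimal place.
4.0%

For Y = 12X:
If X → X(1 + 0.04)
Then Y → Y · (1 + 0.04)^1
     = Y · 1.0400

Percentage change = ((1 + 0.04)^1 − 1) × 100% = 4.0%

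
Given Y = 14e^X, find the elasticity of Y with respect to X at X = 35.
Elasticity = 35

Elasticity = (dY/dX) · (X/Y)

dY/dX = 14·e^X
At X = 35: dY/dX = 14·e^35, Y = 14·e^35

Elasticity = (14·e^35) · (35 / (14·e^35)) = 35

Interpretation: for a small percentage change in X, the percentage change in Y is approximately 35.00 times as large.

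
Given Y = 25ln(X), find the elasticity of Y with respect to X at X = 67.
Elasticity = 1/ln(67) ≈ 0.2378

Elasticity = (dY/dX) · (X/Y)

dY/dX = 25/X
At X = 67: dY/dX = 25/67, Y = 25·ln(67)

Elasticity = (25/67) · (67 / (25·ln(67))) = 1/ln(67) ≈ 0.2378

Interpretation: for a small percentage change in X, the percentage change in Y is approximately 0.24 times as large.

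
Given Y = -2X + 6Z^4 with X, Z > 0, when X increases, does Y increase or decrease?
Y decreases

Taking the partial derivative:
∂Y/∂X = -2

∂Y/∂X = -2 < 0 (assuming positive values)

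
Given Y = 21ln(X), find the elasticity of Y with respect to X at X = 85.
Elasticity = 1/ln(85) ≈ 0.2251

Elasticity = (dY/dX) · (X/Y)

dY/dX = 21/X
At X = 85: dY/dX = 21/85, Y = 21·ln(85)

Elasticity = (21/85) · (85 / (21·ln(85))) = 1/ln(85) ≈ 0.2251

Interpretation: for a small percentage change in X, the percentage change in Y is approximately 0.23 times as large.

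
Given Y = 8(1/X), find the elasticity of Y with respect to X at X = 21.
Elasticity = -1

Elasticity = (dY/dX) · (X/Y)

dY/dX = -8/X²
At X = 21: dY/dX = -8/441, Y = 8/21

Elasticity = (-8/441) · (21 / (8/21)) = -1

Interpretation: for a small percentage change in X, the percentage change in Y is approximately -1.00 times as large.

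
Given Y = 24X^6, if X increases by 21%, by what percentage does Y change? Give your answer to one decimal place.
213.8%

For Y = 24X^6:
If X → X(1 + 0.21)
Then Y → Y · (1 + 0.21)^6
     ≈ Y · 3.1384

Percentage change = ((1 + 0.21)^6 − 1) × 100% ≈ 213.8%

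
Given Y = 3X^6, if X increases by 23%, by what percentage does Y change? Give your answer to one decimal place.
246.3%

For Y = 3X^6:
If X → X(1 + 0.23)
Then Y → Y · (1 + 0.23)^6
     ≈ Y · 3.4628

Percentage change = ((1 + 0.23)^6 − 1) × 100% ≈ 246.3%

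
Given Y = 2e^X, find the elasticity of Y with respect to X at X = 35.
Elasticity = 35

Elasticity = (dY/dX) · (X/Y)

dY/dX = 2·e^X
At X = 35: dY/dX = 2·e^35, Y = 2·e^35

Elasticity = (2·e^35) · (35 / (2·e^35)) = 35

Interpretation: for a small percentage change in X, the percentage change in Y is approximately 35.00 times as large.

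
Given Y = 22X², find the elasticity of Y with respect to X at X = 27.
Elasticity = 2

Elasticity = (dY/dX) · (X/Y)

dY/dX = 44·X
At X = 27: dY/dX = 1188, Y = 16038

Elasticity = 1188 · (27 / 16038) = 2

Interpretation: for a small percentage change in X, the percentage change in Y is approximately 2.00 times as large.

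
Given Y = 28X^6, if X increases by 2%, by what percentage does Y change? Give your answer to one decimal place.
12.6%

For Y = 28X^6:
If X → X(1 + 0.02)
Then Y → Y · (1 + 0.02)^6
     ≈ Y · 1.1262

Percentage change = ((1 + 0.02)^6 − 1) × 100% ≈ 12.6%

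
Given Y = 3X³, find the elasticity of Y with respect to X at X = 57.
Elasticity = 3

Elasticity = (dY/dX) · (X/Y)

dY/dX = 9·X²
At X = 57: dY/dX = 29241, Y = 555579

Elasticity = 29241 · (57 / 555579) = 3

Interpretation: for a small percentage change in X, the percentage change in Y is approximately 3.00 times as large.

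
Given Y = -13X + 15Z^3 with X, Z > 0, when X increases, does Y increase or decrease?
Y decreases

Taking the partial derivative:
∂Y/∂X = -13

∂Y/∂X = -13 < 0 (assuming positive values)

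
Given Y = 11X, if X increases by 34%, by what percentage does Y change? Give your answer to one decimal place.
34.0%

For Y = 11X:
If X → X(1 + 0.34)
Then Y → Y · (1 + 0.34)^1
     = Y · 1.3400

Percentage change = ((1 + 0.34)^1 − 1) × 100% = 34.0%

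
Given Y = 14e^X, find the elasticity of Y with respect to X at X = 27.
Elasticity = 27

Elasticity = (dY/dX) · (X/Y)

dY/dX = 14·e^X
At X = 27: dY/dX = 14·e^27, Y = 14·e^27

Elasticity = (14·e^27) · (27 / (14·e^27)) = 27

Interpretation: for a small percentage change in X, the percentage change in Y is approximately 27.00 times as large.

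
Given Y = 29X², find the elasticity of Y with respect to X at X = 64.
Elasticity = 2

Elasticity = (dY/dX) · (X/Y)

dY/dX = 58·X
At X = 64: dY/dX = 3712, Y = 118784

Elasticity = 3712 · (64 / 118784) = 2

Interpretation: for a small percentage change in X, the percentage change in Y is approximately 2.00 times as large.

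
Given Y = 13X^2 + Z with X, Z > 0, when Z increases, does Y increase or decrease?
Y increases

Taking the partial derivative:
∂Y/∂Z = 1

∂Y/∂Z = 1 > 0 (assuming positive values)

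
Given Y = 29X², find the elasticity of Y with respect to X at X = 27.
Elasticity = 2

Elasticity = (dY/dX) · (X/Y)

dY/dX = 58·X
At X = 27: dY/dX = 1566, Y = 21141

Elasticity = 1566 · (27 / 21141) = 2

Interpretation: for a small percentage change in X, the percentage change in Y is approximately 2.00 times as large.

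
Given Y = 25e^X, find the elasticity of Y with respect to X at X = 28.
Elasticity = 28

Elasticity = (dY/dX) · (X/Y)

dY/dX = 25·e^X
At X = 28: dY/dX = 25·e^28, Y = 25·e^28

Elasticity = (25·e^28) · (28 / (25·e^28)) = 28

Interpretation: for a small percentage change in X, the percentage change in Y is approximately 28.00 times as large.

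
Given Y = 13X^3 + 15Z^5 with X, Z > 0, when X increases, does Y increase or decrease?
Y increases

Taking the partial derivative:
∂Y/∂X = 39X^2

∂Y/∂X = 39X^2 > 0 (assuming positive values)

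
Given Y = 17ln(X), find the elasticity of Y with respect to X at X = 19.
Elasticity = 1/ln(19) ≈ 0.3396

Elasticity = (dY/dX) · (X/Y)

dY/dX = 17/X
At X = 19: dY/dX = 17/19, Y = 17·ln(19)

Elasticity = (17/19) · (19 / (17·ln(19))) = 1/ln(19) ≈ 0.3396

Interpretation: for a small percentage change in X, the percentage change in Y is approximately 0.34 times as large.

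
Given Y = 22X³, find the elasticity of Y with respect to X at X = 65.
Elasticity = 3

Elasticity = (dY/dX) · (X/Y)

dY/dX = 66·X²
At X = 65: dY/dX = 278850, Y = 6041750

Elasticity = 278850 · (65 / 6041750) = 3

Interpretation: for a small percentage change in X, the percentage change in Y is approximately 3.00 times as large.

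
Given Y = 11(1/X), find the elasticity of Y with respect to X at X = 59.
Elasticity = -1

Elasticity = (dY/dX) · (X/Y)

dY/dX = -11/X²
At X = 59: dY/dX = -11/3481, Y = 11/59

Elasticity = (-11/3481) · (59 / (11/59)) = -1

Interpretation: for a small percentage change in X, the percentage change in Y is approximately -1.00 times as large.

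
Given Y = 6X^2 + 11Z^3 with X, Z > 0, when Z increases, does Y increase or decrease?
Y increases

Taking the partial derivative:
∂Y/∂Z = 33Z^2

∂Y/∂Z = 33Z^2 > 0 (assuming positive values)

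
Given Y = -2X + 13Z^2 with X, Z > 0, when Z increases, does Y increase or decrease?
Y increases

Taking the partial derivative:
∂Y/∂Z = 26Z

∂Y/∂Z = 26Z > 0 (assuming positive values)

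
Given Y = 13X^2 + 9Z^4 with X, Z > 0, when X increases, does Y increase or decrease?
Y increases

Taking the partial derivative:
∂Y/∂X = 26X

∂Y/∂X = 26X > 0 (assuming positive values)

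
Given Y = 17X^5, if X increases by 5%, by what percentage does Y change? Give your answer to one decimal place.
27.6%

For Y = 17X^5:
If X → X(1 + 0.05)
Then Y → Y · (1 + 0.05)^5
     ≈ Y · 1.2763

Percentage change = ((1 + 0.05)^5 − 1) × 100% ≈ 27.6%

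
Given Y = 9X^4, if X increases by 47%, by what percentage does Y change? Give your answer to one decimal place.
366.9%

For Y = 9X^4:
If X → X(1 + 0.47)
Then Y → Y · (1 + 0.47)^4
     ≈ Y · 4.6695

Percentage change = ((1 + 0.47)^4 − 1) × 100% ≈ 366.9%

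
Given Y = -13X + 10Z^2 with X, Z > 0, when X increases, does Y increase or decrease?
Y decreases

Taking the partial derivative:
∂Y/∂X = -13

∂Y/∂X = -13 < 0 (assuming positive values)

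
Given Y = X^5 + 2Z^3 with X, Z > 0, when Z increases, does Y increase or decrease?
Y increases

Taking the partial derivative:
∂Y/∂Z = 6Z^2

∂Y/∂Z = 6Z^2 > 0 (assuming positive values)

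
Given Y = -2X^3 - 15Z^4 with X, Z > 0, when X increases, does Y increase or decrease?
Y decreases

Taking the partial derivative:
∂Y/∂X = -6X^2

∂Y/∂X = -6X^2 < 0 (assuming positive values)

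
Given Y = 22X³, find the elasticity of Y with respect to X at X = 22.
Elasticity = 3

Elasticity = (dY/dX) · (X/Y)

dY/dX = 66·X²
At X = 22: dY/dX = 31944, Y = 234256

Elasticity = 31944 · (22 / 234256) = 3

Interpretation: for a small percentage change in X, the percentage change in Y is approximately 3.00 times as large.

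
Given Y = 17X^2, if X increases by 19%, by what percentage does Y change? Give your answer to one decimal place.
41.6%

For Y = 17X^2:
If X → X(1 + 0.19)
Then Y → Y · (1 + 0.19)^2
     = Y · 1.4161

Percentage change = ((1 + 0.19)^2 − 1) × 100% ≈ 41.6%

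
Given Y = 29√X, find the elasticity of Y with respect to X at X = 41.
Elasticity = 1/2

Elasticity = (dY/dX) · (X/Y)

dY/dX = 29/(2·√X)
At X = 41: dY/dX = 29·√41/82, Y = 29·√41

Elasticity = (29·√41/82) · (41 / (29·√41)) = 1/2

Interpretation: for a small percentage change in X, the percentage change in Y is approximately 0.50 times as large.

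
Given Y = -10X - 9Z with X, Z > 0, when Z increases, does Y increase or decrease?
Y decreases

Taking the partial derivative:
∂Y/∂Z = -9

∂Y/∂Z = -9 < 0 (assuming positive values)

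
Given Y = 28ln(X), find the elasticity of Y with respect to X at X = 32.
Elasticity = 1/ln(32) ≈ 0.2885

Elasticity = (dY/dX) · (X/Y)

dY/dX = 28/X
At X = 32: dY/dX = 7/8, Y = 28·ln(32)

Elasticity = (7/8) · (32 / (28·ln(32))) = 1/ln(32) ≈ 0.2885

Interpretation: for a small percentage change in X, the percentage change in Y is approximately 0.29 times as large.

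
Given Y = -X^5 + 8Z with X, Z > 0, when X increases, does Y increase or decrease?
Y decreases

Taking the partial derivative:
∂Y/∂X = -5X^4

∂Y/∂X = -5X^4 < 0 (assuming positive values)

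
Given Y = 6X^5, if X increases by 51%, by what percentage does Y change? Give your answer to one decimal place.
685.0%

For Y = 6X^5:
If X → X(1 + 0.51)
Then Y → Y · (1 + 0.51)^5
     ≈ Y · 7.8503

Percentage change = ((1 + 0.51)^5 − 1) × 100% ≈ 685.0%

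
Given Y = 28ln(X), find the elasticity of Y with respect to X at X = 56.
Elasticity = 1/ln(56) ≈ 0.2484

Elasticity = (dY/dX) · (X/Y)

dY/dX = 28/X
At X = 56: dY/dX = 1/2, Y = 28·ln(56)

Elasticity = (1/2) · (56 / (28·ln(56))) = 1/ln(56) ≈ 0.2484

Interpretation: for a small percentage change in X, the percentage change in Y is approximately 0.25 times as large.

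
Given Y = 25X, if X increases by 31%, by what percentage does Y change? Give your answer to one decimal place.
31.0%

For Y = 25X:
If X → X(1 + 0.31)
Then Y → Y · (1 + 0.31)^1
     = Y · 1.3100

Percentage change = ((1 + 0.31)^1 − 1) × 100% = 31.0%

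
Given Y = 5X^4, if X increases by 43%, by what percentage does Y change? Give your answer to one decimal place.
318.2%

For Y = 5X^4:
If X → X(1 + 0.43)
Then Y → Y · (1 + 0.43)^4
     ≈ Y · 4.1816

Percentage change = ((1 + 0.43)^4 − 1) × 100% ≈ 318.2%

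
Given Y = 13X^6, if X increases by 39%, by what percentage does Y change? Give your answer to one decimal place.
621.3%

For Y = 13X^6:
If X → X(1 + 0.39)
Then Y → Y · (1 + 0.39)^6
     ≈ Y · 7.2125

Percentage change = ((1 + 0.39)^6 − 1) × 100% ≈ 621.3%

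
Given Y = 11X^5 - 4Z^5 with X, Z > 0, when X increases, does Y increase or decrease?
Y increases

Taking the partial derivative:
∂Y/∂X = 55X^4

∂Y/∂X = 55X^4 > 0 (assuming positive values)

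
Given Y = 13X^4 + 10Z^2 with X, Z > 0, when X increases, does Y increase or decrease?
Y increases

Taking the partial derivative:
∂Y/∂X = 52X^3

∂Y/∂X = 52X^3 > 0 (assuming positive values)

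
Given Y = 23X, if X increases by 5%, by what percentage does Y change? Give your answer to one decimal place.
5.0%

For Y = 23X:
If X → X(1 + 0.05)
Then Y → Y · (1 + 0.05)^1
     = Y · 1.0500

Percentage change = ((1 + 0.05)^1 − 1) × 100% = 5.0%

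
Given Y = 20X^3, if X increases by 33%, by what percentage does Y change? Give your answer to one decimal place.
135.3%

For Y = 20X^3:
If X → X(1 + 0.33)
Then Y → Y · (1 + 0.33)^3
     ≈ Y · 2.3526

Percentage change = ((1 + 0.33)^3 − 1) × 100% ≈ 135.3%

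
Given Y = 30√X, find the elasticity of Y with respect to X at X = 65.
Elasticity = 1/2

Elasticity = (dY/dX) · (X/Y)

dY/dX = 15/√X
At X = 65: dY/dX = 3·√65/13, Y = 30·√65

Elasticity = (3·√65/13) · (65 / (30·√65)) = 1/2

Interpretation: for a small percentage change in X, the percentage change in Y is approximately 0.50 times as large.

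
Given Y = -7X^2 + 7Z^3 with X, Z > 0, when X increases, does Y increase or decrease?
Y decreases

Taking the partial derivative:
∂Y/∂X = -14X

∂Y/∂X = -14X < 0 (assuming positive values)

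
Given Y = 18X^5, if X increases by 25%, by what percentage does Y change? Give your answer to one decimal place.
205.2%

For Y = 18X^5:
If X → X(1 + 0.25)
Then Y → Y · (1 + 0.25)^5
     ≈ Y · 3.0518

Percentage change = ((1 + 0.25)^5 − 1) × 100% ≈ 205.2%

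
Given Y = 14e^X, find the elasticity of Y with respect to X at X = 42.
Elasticity = 42

Elasticity = (dY/dX) · (X/Y)

dY/dX = 14·e^X
At X = 42: dY/dX = 14·e^42, Y = 14·e^42

Elasticity = (14·e^42) · (42 / (14·e^42)) = 42

Interpretation: for a small percentage change in X, the percentage change in Y is approximately 42.00 times as large.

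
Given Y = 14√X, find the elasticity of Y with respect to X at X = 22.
Elasticity = 1/2

Elasticity = (dY/dX) · (X/Y)

dY/dX = 7/√X
At X = 22: dY/dX = 7·√22/22, Y = 14·√22

Elasticity = (7·√22/22) · (22 / (14·√22)) = 1/2

Interpretation: for a small percentage change in X, the percentage change in Y is approximately 0.50 times as large.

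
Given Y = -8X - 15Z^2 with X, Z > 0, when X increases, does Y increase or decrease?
Y decreases

Taking the partial derivative:
∂Y/∂X = -8

∂Y/∂X = -8 < 0 (assuming positive values)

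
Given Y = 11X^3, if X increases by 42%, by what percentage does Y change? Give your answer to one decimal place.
186.3%

For Y = 11X^3:
If X → X(1 + 0.42)
Then Y → Y · (1 + 0.42)^3
     ≈ Y · 2.8633

Percentage change = ((1 + 0.42)^3 − 1) × 100% ≈ 186.3%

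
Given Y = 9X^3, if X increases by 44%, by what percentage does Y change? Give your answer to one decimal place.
198.6%

For Y = 9X^3:
If X → X(1 + 0.44)
Then Y → Y · (1 + 0.44)^3
     ≈ Y · 2.9860

Percentage change = ((1 + 0.44)^3 − 1) × 100% ≈ 198.6%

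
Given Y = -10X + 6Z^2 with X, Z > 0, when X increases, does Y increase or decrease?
Y decreases

Taking the partial derivative:
∂Y/∂X = -10

∂Y/∂X = -10 < 0 (assuming positive values)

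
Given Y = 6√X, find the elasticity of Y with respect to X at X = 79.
Elasticity = 1/2

Elasticity = (dY/dX) · (X/Y)

dY/dX = 3/√X
At X = 79: dY/dX = 3·√79/79, Y = 6·√79

Elasticity = (3·√79/79) · (79 / (6·√79)) = 1/2

Interpretation: for a small percentage change in X, the percentage change in Y is approximately 0.50 times as large.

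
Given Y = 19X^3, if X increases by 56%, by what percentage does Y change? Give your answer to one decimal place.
279.6%

For Y = 19X^3:
If X → X(1 + 0.56)
Then Y → Y · (1 + 0.56)^3
     ≈ Y · 3.7964

Percentage change = ((1 + 0.56)^3 − 1) × 100% ≈ 279.6%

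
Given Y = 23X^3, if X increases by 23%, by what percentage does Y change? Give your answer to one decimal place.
86.1%

For Y = 23X^3:
If X → X(1 + 0.23)
Then Y → Y · (1 + 0.23)^3
     ≈ Y · 1.8609

Percentage change = ((1 + 0.23)^3 − 1) × 100% ≈ 86.1%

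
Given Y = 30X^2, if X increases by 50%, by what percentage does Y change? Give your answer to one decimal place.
125.0%

For Y = 30X^2:
If X → X(1 + 0.5)
Then Y → Y · (1 + 0.5)^2
     = Y · 2.2500

Percentage change = ((1 + 0.5)^2 − 1) × 100% = 125.0%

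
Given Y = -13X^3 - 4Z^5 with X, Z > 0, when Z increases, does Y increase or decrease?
Y decreases

Taking the partial derivative:
∂Y/∂Z = -20Z^4

∂Y/∂Z = -20Z^4 < 0 (assuming positive values)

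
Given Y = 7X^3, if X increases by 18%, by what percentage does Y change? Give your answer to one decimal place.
64.3%

For Y = 7X^3:
If X → X(1 + 0.18)
Then Y → Y · (1 + 0.18)^3
     ≈ Y · 1.6430

Percentage change = ((1 + 0.18)^3 − 1) × 100% ≈ 64.3%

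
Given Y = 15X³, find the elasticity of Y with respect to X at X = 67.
Elasticity = 3

Elasticity = (dY/dX) · (X/Y)

dY/dX = 45·X²
At X = 67: dY/dX = 202005, Y = 4511445

Elasticity = 202005 · (67 / 4511445) = 3

Interpretation: for a small percentage change in X, the percentage change in Y is approximately 3.00 times as large.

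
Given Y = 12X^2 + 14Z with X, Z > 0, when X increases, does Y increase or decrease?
Y increases

Taking the partial derivative:
∂Y/∂X = 24X

∂Y/∂X = 24X > 0 (assuming positive values)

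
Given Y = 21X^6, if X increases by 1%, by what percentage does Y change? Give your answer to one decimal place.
6.2%

For Y = 21X^6:
If X → X(1 + 0.01)
Then Y → Y · (1 + 0.01)^6
     ≈ Y · 1.0615

Percentage change = ((1 + 0.01)^6 − 1) × 100% ≈ 6.2%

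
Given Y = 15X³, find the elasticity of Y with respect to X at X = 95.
Elasticity = 3

Elasticity = (dY/dX) · (X/Y)

dY/dX = 45·X²
At X = 95: dY/dX = 406125, Y = 12860625

Elasticity = 406125 · (95 / 12860625) = 3

Interpretation: for a small percentage change in X, the percentage change in Y is approximately 3.00 times as large.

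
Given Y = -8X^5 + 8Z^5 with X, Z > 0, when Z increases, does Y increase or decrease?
Y increases

Taking the partial derivative:
∂Y/∂Z = 40Z^4

∂Y/∂Z = 40Z^4 > 0 (assuming positive values)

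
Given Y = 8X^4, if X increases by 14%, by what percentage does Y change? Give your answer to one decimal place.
68.9%

For Y = 8X^4:
If X → X(1 + 0.14)
Then Y → Y · (1 + 0.14)^4
     ≈ Y · 1.6890

Percentage change = ((1 + 0.14)^4 − 1) × 100% ≈ 68.9%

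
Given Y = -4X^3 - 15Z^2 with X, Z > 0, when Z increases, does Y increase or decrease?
Y decreases

Taking the partial derivative:
∂Y/∂Z = -30Z

∂Y/∂Z = -30Z < 0 (assuming positive values)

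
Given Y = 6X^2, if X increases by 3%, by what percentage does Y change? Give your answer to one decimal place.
6.1%

For Y = 6X^2:
If X → X(1 + 0.03)
Then Y → Y · (1 + 0.03)^2
     = Y · 1.0609

Percentage change = ((1 + 0.03)^2 − 1) × 100% ≈ 6.1%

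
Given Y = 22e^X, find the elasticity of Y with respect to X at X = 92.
Elasticity = 92

Elasticity = (dY/dX) · (X/Y)

dY/dX = 22·e^X
At X = 92: dY/dX = 22·e^92, Y = 22·e^92

Elasticity = (22·e^92) · (92 / (22·e^92)) = 92

Interpretation: for a small percentage change in X, the percentage change in Y is approximately 92.00 times as large.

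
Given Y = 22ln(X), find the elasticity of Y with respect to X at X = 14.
Elasticity = 1/ln(14) ≈ 0.3789

Elasticity = (dY/dX) · (X/Y)

dY/dX = 22/X
At X = 14: dY/dX = 11/7, Y = 22·ln(14)

Elasticity = (11/7) · (14 / (22·ln(14))) = 1/ln(14) ≈ 0.3789

Interpretation: for a small percentage change in X, the percentage change in Y is approximately 0.38 times as large.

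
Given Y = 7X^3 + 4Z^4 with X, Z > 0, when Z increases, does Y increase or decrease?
Y increases

Taking the partial derivative:
∂Y/∂Z = 16Z^3

∂Y/∂Z = 16Z^3 > 0 (assuming positive values)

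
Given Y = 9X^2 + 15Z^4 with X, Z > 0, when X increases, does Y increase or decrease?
Y increases

Taking the partial derivative:
∂Y/∂X = 18X

∂Y/∂X = 18X > 0 (assuming positive values)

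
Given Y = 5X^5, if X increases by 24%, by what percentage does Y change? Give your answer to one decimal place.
193.2%

For Y = 5X^5:
If X → X(1 + 0.24)
Then Y → Y · (1 + 0.24)^5
     ≈ Y · 2.9316

Percentage change = ((1 + 0.24)^5 − 1) × 100% ≈ 193.2%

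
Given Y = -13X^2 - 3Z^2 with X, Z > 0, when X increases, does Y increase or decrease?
Y decreases

Taking the partial derivative:
∂Y/∂X = -26X

∂Y/∂X = -26X < 0 (assuming positive values)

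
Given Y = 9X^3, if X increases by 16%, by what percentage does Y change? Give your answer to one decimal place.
56.1%

For Y = 9X^3:
If X → X(1 + 0.16)
Then Y → Y · (1 + 0.16)^3
     ≈ Y · 1.5609

Percentage change = ((1 + 0.16)^3 − 1) × 100% ≈ 56.1%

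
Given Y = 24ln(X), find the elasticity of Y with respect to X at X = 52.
Elasticity = 1/ln(52) ≈ 0.2531

Elasticity = (dY/dX) · (X/Y)

dY/dX = 24/X
At X = 52: dY/dX = 6/13, Y = 24·ln(52)

Elasticity = (6/13) · (52 / (24·ln(52))) = 1/ln(52) ≈ 0.2531

Interpretation: for a small percentage change in X, the percentage change in Y is approximately 0.25 times as large.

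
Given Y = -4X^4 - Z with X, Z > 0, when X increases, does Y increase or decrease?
Y decreases

Taking the partial derivative:
∂Y/∂X = -16X^3

∂Y/∂X = -16X^3 < 0 (assuming positive values)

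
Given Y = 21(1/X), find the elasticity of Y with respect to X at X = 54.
Elasticity = -1

Elasticity = (dY/dX) · (X/Y)

dY/dX = -21/X²
At X = 54: dY/dX = -7/972, Y = 7/18

Elasticity = (-7/972) · (54 / (7/18)) = -1

Interpretation: for a small percentage change in X, the percentage change in Y is approximately -1.00 times as large.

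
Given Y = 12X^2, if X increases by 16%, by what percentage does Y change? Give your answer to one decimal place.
34.6%

For Y = 12X^2:
If X → X(1 + 0.16)
Then Y → Y · (1 + 0.16)^2
     = Y · 1.3456

Percentage change = ((1 + 0.16)^2 − 1) × 100% ≈ 34.6%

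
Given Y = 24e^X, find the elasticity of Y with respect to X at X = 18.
Elasticity = 18

Elasticity = (dY/dX) · (X/Y)

dY/dX = 24·e^X
At X = 18: dY/dX = 24·e^18, Y = 24·e^18

Elasticity = (24·e^18) · (18 / (24·e^18)) = 18

Interpretation: for a small percentage change in X, the percentage change in Y is approximately 18.00 times as large.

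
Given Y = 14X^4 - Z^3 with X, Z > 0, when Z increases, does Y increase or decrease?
Y decreases

Taking the partial derivative:
∂Y/∂Z = -3Z^2

∂Y/∂Z = -3Z^2 < 0 (assuming positive values)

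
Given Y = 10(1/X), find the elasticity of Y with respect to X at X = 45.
Elasticity = -1

Elasticity = (dY/dX) · (X/Y)

dY/dX = -10/X²
At X = 45: dY/dX = -2/405, Y = 2/9

Elasticity = (-2/405) · (45 / (2/9)) = -1

Interpretation: for a small percentage change in X, the percentage change in Y is approximately -1.00 times as large.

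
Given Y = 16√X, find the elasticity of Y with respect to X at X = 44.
Elasticity = 1/2

Elasticity = (dY/dX) · (X/Y)

dY/dX = 8/√X
At X = 44: dY/dX = 4·√11/11, Y = 32·√11

Elasticity = (4·√11/11) · (44 / (32·√11)) = 1/2

Interpretation: for a small percentage change in X, the percentage change in Y is approximately 0.50 times as large.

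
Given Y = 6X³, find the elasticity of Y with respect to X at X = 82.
Elasticity = 3

Elasticity = (dY/dX) · (X/Y)

dY/dX = 18·X²
At X = 82: dY/dX = 121032, Y = 3308208

Elasticity = 121032 · (82 / 3308208) = 3

Interpretation: for a small percentage change in X, the percentage change in Y is approximately 3.00 times as large.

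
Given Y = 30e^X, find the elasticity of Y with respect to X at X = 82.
Elasticity = 82

Elasticity = (dY/dX) · (X/Y)

dY/dX = 30·e^X
At X = 82: dY/dX = 30·e^82, Y = 30·e^82

Elasticity = (30·e^82) · (82 / (30·e^82)) = 82

Interpretation: for a small percentage change in X, the percentage change in Y is approximately 82.00 times as large.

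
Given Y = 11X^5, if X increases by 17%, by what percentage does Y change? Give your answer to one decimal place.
119.2%

For Y = 11X^5:
If X → X(1 + 0.17)
Then Y → Y · (1 + 0.17)^5
     ≈ Y · 2.1924

Percentage change = ((1 + 0.17)^5 − 1) × 100% ≈ 119.2%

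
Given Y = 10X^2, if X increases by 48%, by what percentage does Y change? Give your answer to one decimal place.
119.0%

For Y = 10X^2:
If X → X(1 + 0.48)
Then Y → Y · (1 + 0.48)^2
     = Y · 2.1904

Percentage change = ((1 + 0.48)^2 − 1) × 100% ≈ 119.0%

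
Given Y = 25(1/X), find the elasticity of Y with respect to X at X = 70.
Elasticity = -1

Elasticity = (dY/dX) · (X/Y)

dY/dX = -25/X²
At X = 70: dY/dX = -1/196, Y = 5/14

Elasticity = (-1/196) · (70 / (5/14)) = -1

Interpretation: for a small percentage change in X, the percentage change in Y is approximately -1.00 times as large.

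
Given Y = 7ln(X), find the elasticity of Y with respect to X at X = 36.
Elasticity = 1/ln(36) ≈ 0.2791

Elasticity = (dY/dX) · (X/Y)

dY/dX = 7/X
At X = 36: dY/dX = 7/36, Y = 7·ln(36)

Elasticity = (7/36) · (36 / (7·ln(36))) = 1/ln(36) ≈ 0.2791

Interpretation: for a small percentage change in X, the percentage change in Y is approximately 0.28 times as large.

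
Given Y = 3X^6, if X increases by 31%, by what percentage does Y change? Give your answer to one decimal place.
405.4%

For Y = 3X^6:
If X → X(1 + 0.31)
Then Y → Y · (1 + 0.31)^6
     ≈ Y · 5.0539

Percentage change = ((1 + 0.31)^6 − 1) × 100% ≈ 405.4%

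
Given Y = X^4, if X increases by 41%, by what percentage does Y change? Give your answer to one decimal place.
295.3%

For Y = X^4:
If X → X(1 + 0.41)
Then Y → Y · (1 + 0.41)^4
     ≈ Y · 3.9525

Percentage change = ((1 + 0.41)^4 − 1) × 100% ≈ 295.3%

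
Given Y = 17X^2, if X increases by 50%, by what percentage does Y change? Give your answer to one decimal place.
125.0%

For Y = 17X^2:
If X → X(1 + 0.5)
Then Y → Y · (1 + 0.5)^2
     = Y · 2.2500

Percentage change = ((1 + 0.5)^2 − 1) × 100% = 125.0%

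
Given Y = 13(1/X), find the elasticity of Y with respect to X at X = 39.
Elasticity = -1

Elasticity = (dY/dX) · (X/Y)

dY/dX = -13/X²
At X = 39: dY/dX = -1/117, Y = 1/3

Elasticity = (-1/117) · (39 / (1/3)) = -1

Interpretation: for a small percentage change in X, the percentage change in Y is approximately -1.00 times as large.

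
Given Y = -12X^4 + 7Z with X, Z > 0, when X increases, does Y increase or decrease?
Y decreases

Taking the partial derivative:
∂Y/∂X = -48X^3

∂Y/∂X = -48X^3 < 0 (assuming positive values)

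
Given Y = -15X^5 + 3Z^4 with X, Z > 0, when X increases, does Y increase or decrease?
Y decreases

Taking the partial derivative:
∂Y/∂X = -75X^4

∂Y/∂X = -75X^4 < 0 (assuming positive values)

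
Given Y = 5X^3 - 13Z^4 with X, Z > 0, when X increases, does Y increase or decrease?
Y increases

Taking the partial derivative:
∂Y/∂X = 15X^2

∂Y/∂X = 15X^2 > 0 (assuming positive values)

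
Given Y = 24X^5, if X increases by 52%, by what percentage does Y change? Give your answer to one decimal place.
711.4%

For Y = 24X^5:
If X → X(1 + 0.52)
Then Y → Y · (1 + 0.52)^5
     ≈ Y · 8.1137

Percentage change = ((1 + 0.52)^5 − 1) × 100% ≈ 711.4%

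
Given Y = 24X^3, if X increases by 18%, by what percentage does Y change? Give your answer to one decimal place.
64.3%

For Y = 24X^3:
If X → X(1 + 0.18)
Then Y → Y · (1 + 0.18)^3
     ≈ Y · 1.6430

Percentage change = ((1 + 0.18)^3 − 1) × 100% ≈ 64.3%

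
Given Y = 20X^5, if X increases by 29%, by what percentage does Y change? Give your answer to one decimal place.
257.2%

For Y = 20X^5:
If X → X(1 + 0.29)
Then Y → Y · (1 + 0.29)^5
     ≈ Y · 3.5723

Percentage change = ((1 + 0.29)^5 − 1) × 100% ≈ 257.2%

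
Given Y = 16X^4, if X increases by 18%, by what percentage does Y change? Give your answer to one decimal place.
93.9%

For Y = 16X^4:
If X → X(1 + 0.18)
Then Y → Y · (1 + 0.18)^4
     ≈ Y · 1.9388

Percentage change = ((1 + 0.18)^4 − 1) × 100% ≈ 93.9%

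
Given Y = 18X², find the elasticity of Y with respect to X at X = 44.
Elasticity = 2

Elasticity = (dY/dX) · (X/Y)

dY/dX = 36·X
At X = 44: dY/dX = 1584, Y = 34848

Elasticity = 1584 · (44 / 34848) = 2

Interpretation: for a small percentage change in X, the percentage change in Y is approximately 2.00 times as large.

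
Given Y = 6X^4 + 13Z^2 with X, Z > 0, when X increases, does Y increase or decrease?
Y increases

Taking the partial derivative:
∂Y/∂X = 24X^3

∂Y/∂X = 24X^3 > 0 (assuming positive values)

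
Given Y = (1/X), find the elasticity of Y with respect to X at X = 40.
Elasticity = -1

Elasticity = (dY/dX) · (X/Y)

dY/dX = -1/X²
At X = 40: dY/dX = -1/1600, Y = 1/40

Elasticity = (-1/1600) · (40 / (1/40)) = -1

Interpretation: for a small percentage change in X, the percentage change in Y is approximately -1.00 times as large.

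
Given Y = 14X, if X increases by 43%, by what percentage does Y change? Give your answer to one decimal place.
43.0%

For Y = 14X:
If X → X(1 + 0.43)
Then Y → Y · (1 + 0.43)^1
     = Y · 1.4300

Percentage change = ((1 + 0.43)^1 − 1) × 100% = 43.0%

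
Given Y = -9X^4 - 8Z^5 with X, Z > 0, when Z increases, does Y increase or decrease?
Y decreases

Taking the partial derivative:
∂Y/∂Z = -40Z^4

∂Y/∂Z = -40Z^4 < 0 (assuming positive values)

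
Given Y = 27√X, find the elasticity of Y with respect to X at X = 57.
Elasticity = 1/2

Elasticity = (dY/dX) · (X/Y)

dY/dX = 27/(2·√X)
At X = 57: dY/dX = 9·√57/38, Y = 27·√57

Elasticity = (9·√57/38) · (57 / (27·√57)) = 1/2

Interpretation: for a small percentage change in X, the percentage change in Y is approximately 0.50 times as large.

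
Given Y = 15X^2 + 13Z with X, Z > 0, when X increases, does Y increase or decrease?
Y increases

Taking the partial derivative:
∂Y/∂X = 30X

∂Y/∂X = 30X > 0 (assuming positive values)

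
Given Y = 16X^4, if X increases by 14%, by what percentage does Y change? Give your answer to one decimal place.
68.9%

For Y = 16X^4:
If X → X(1 + 0.14)
Then Y → Y · (1 + 0.14)^4
     ≈ Y · 1.6890

Percentage change = ((1 + 0.14)^4 − 1) × 100% ≈ 68.9%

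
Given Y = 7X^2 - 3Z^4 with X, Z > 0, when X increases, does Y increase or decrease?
Y increases

Taking the partial derivative:
∂Y/∂X = 14X

∂Y/∂X = 14X > 0 (assuming positive values)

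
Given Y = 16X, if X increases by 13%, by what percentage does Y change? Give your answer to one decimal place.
13.0%

For Y = 16X:
If X → X(1 + 0.13)
Then Y → Y · (1 + 0.13)^1
     = Y · 1.1300

Percentage change = ((1 + 0.13)^1 − 1) × 100% = 13.0%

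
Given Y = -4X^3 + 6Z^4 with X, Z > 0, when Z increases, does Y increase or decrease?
Y increases

Taking the partial derivative:
∂Y/∂Z = 24Z^3

∂Y/∂Z = 24Z^3 > 0 (assuming positive values)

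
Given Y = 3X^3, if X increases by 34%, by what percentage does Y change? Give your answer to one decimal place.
140.6%

For Y = 3X^3:
If X → X(1 + 0.34)
Then Y → Y · (1 + 0.34)^3
     ≈ Y · 2.4061

Percentage change = ((1 + 0.34)^3 − 1) × 100% ≈ 140.6%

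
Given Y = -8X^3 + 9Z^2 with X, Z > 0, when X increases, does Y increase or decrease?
Y decreases

Taking the partial derivative:
∂Y/∂X = -24X^2

∂Y/∂X = -24X^2 < 0 (assuming positive values)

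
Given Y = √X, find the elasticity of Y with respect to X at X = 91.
Elasticity = 1/2

Elasticity = (dY/dX) · (X/Y)

dY/dX = 1/(2·√X)
At X = 91: dY/dX = √91/182, Y = √91

Elasticity = (√91/182) · (91 / (√91)) = 1/2

Interpretation: for a small percentage change in X, the percentage change in Y is approximately 0.50 times as large.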